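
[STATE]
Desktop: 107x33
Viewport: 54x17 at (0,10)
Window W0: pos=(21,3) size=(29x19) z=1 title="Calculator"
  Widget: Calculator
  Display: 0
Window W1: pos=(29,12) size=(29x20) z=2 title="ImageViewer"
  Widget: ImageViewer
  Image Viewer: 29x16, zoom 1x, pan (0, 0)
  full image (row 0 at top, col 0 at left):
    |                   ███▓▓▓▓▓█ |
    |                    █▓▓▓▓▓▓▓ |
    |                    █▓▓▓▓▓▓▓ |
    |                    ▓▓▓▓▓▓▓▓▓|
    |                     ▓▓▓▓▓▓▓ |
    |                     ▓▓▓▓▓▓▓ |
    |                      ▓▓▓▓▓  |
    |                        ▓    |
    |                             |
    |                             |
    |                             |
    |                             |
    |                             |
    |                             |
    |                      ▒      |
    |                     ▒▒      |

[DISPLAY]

                     ┃│ 4 │ 5 │ 6 │ × │          ┃    
                     ┃├───┼───┼───┼───┤          ┃    
                     ┃│ 1 │ 2┏━━━━━━━━━━━━━━━━━━━━━━━━
                     ┃├───┼──┃ ImageViewer            
                     ┃│ 0 │ .┠────────────────────────
                     ┃├───┼──┃                   ███▓▓
                     ┃│ C │ M┃                    █▓▓▓
                     ┃└───┴──┃                    █▓▓▓
                     ┃       ┃                    ▓▓▓▓
                     ┃       ┃                     ▓▓▓
                     ┃       ┃                     ▓▓▓
                     ┗━━━━━━━┃                      ▓▓
                             ┃                        
                             ┃                        
                             ┃                        
                             ┃                        
                             ┃                        


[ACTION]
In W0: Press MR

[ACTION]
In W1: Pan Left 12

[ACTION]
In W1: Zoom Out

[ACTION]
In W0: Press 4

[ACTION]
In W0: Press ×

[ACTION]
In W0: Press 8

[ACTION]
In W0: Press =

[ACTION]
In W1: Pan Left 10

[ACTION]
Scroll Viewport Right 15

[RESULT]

      ┃│ 4 │ 5 │ 6 │ × │          ┃                   
      ┃├───┼───┼───┼───┤          ┃                   
      ┃│ 1 │ 2┏━━━━━━━━━━━━━━━━━━━━━━━━━━━┓           
      ┃├───┼──┃ ImageViewer               ┃           
      ┃│ 0 │ .┠───────────────────────────┨           
      ┃├───┼──┃                   ███▓▓▓▓▓┃           
      ┃│ C │ M┃                    █▓▓▓▓▓▓┃           
      ┃└───┴──┃                    █▓▓▓▓▓▓┃           
      ┃       ┃                    ▓▓▓▓▓▓▓┃           
      ┃       ┃                     ▓▓▓▓▓▓┃           
      ┃       ┃                     ▓▓▓▓▓▓┃           
      ┗━━━━━━━┃                      ▓▓▓▓▓┃           
              ┃                        ▓  ┃           
              ┃                           ┃           
              ┃                           ┃           
              ┃                           ┃           
              ┃                           ┃           


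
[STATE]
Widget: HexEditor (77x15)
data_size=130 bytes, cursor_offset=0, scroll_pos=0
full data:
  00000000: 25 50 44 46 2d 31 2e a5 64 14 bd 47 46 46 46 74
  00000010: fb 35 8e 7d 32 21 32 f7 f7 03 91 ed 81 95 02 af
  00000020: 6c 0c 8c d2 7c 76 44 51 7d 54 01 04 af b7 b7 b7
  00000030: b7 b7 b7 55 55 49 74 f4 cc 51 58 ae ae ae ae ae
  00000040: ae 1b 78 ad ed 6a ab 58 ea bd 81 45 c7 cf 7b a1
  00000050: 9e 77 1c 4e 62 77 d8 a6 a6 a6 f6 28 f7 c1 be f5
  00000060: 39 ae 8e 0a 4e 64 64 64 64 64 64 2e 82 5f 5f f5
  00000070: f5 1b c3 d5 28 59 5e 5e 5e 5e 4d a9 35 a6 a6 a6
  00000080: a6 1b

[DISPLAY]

00000000  25 50 44 46 2d 31 2e a5  64 14 bd 47 46 46 46 74  |%PDF-1..d..GFFFt
00000010  fb 35 8e 7d 32 21 32 f7  f7 03 91 ed 81 95 02 af  |.5.}2!2.........
00000020  6c 0c 8c d2 7c 76 44 51  7d 54 01 04 af b7 b7 b7  |l...|vDQ}T......
00000030  b7 b7 b7 55 55 49 74 f4  cc 51 58 ae ae ae ae ae  |...UUIt..QX.....
00000040  ae 1b 78 ad ed 6a ab 58  ea bd 81 45 c7 cf 7b a1  |..x..j.X...E..{.
00000050  9e 77 1c 4e 62 77 d8 a6  a6 a6 f6 28 f7 c1 be f5  |.w.Nbw.....(....
00000060  39 ae 8e 0a 4e 64 64 64  64 64 64 2e 82 5f 5f f5  |9...Ndddddd..__.
00000070  f5 1b c3 d5 28 59 5e 5e  5e 5e 4d a9 35 a6 a6 a6  |....(Y^^^^M.5...
00000080  a6 1b                                             |..              
                                                                             
                                                                             
                                                                             
                                                                             
                                                                             
                                                                             


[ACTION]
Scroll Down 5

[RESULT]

00000050  9e 77 1c 4e 62 77 d8 a6  a6 a6 f6 28 f7 c1 be f5  |.w.Nbw.....(....
00000060  39 ae 8e 0a 4e 64 64 64  64 64 64 2e 82 5f 5f f5  |9...Ndddddd..__.
00000070  f5 1b c3 d5 28 59 5e 5e  5e 5e 4d a9 35 a6 a6 a6  |....(Y^^^^M.5...
00000080  a6 1b                                             |..              
                                                                             
                                                                             
                                                                             
                                                                             
                                                                             
                                                                             
                                                                             
                                                                             
                                                                             
                                                                             
                                                                             


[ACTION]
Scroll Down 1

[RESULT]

00000060  39 ae 8e 0a 4e 64 64 64  64 64 64 2e 82 5f 5f f5  |9...Ndddddd..__.
00000070  f5 1b c3 d5 28 59 5e 5e  5e 5e 4d a9 35 a6 a6 a6  |....(Y^^^^M.5...
00000080  a6 1b                                             |..              
                                                                             
                                                                             
                                                                             
                                                                             
                                                                             
                                                                             
                                                                             
                                                                             
                                                                             
                                                                             
                                                                             
                                                                             


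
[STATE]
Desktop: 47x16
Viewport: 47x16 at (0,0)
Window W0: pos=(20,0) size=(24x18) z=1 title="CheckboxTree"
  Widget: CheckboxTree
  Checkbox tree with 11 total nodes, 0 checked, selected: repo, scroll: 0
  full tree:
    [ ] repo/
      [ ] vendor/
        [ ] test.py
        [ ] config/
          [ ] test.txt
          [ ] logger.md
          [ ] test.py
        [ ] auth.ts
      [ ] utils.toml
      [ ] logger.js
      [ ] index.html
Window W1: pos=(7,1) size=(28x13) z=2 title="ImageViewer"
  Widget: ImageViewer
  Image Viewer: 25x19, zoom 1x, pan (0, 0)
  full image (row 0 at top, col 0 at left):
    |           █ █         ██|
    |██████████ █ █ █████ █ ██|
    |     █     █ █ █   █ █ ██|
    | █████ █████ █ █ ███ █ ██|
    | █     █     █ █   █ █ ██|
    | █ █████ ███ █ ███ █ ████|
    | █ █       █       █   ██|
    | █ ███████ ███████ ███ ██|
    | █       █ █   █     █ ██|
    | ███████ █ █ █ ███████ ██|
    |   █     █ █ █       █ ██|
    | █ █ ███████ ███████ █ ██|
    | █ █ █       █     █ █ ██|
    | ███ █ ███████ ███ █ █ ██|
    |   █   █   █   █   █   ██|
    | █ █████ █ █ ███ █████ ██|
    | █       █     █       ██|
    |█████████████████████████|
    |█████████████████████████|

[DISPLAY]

                    ┏━━━━━━━━━━━━━━━━━━━━━━┓   
       ┏━━━━━━━━━━━━━━━━━━━━━━━━━━┓        ┃   
       ┃ ImageViewer              ┃────────┨   
       ┠──────────────────────────┨        ┃   
       ┃           █ █         ██ ┃        ┃   
       ┃██████████ █ █ █████ █ ██ ┃py      ┃   
       ┃     █     █ █ █   █ █ ██ ┃g/      ┃   
       ┃ █████ █████ █ █ ███ █ ██ ┃t.txt   ┃   
       ┃ █     █     █ █   █ █ ██ ┃ger.md  ┃   
       ┃ █ █████ ███ █ ███ █ ████ ┃t.py    ┃   
       ┃ █ █       █       █   ██ ┃ts      ┃   
       ┃ █ ███████ ███████ ███ ██ ┃oml     ┃   
       ┃ █       █ █   █     █ ██ ┃js      ┃   
       ┗━━━━━━━━━━━━━━━━━━━━━━━━━━┛tml     ┃   
                    ┃                      ┃   
                    ┃                      ┃   


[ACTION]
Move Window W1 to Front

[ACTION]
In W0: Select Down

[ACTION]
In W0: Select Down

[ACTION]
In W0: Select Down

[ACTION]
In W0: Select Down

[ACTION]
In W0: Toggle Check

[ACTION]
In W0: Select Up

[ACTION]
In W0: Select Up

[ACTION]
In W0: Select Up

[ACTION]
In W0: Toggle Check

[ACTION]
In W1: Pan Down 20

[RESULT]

                    ┏━━━━━━━━━━━━━━━━━━━━━━┓   
       ┏━━━━━━━━━━━━━━━━━━━━━━━━━━┓        ┃   
       ┃ ImageViewer              ┃────────┨   
       ┠──────────────────────────┨        ┃   
       ┃                          ┃        ┃   
       ┃                          ┃py      ┃   
       ┃                          ┃g/      ┃   
       ┃                          ┃t.txt   ┃   
       ┃                          ┃ger.md  ┃   
       ┃                          ┃t.py    ┃   
       ┃                          ┃ts      ┃   
       ┃                          ┃oml     ┃   
       ┃                          ┃js      ┃   
       ┗━━━━━━━━━━━━━━━━━━━━━━━━━━┛tml     ┃   
                    ┃                      ┃   
                    ┃                      ┃   


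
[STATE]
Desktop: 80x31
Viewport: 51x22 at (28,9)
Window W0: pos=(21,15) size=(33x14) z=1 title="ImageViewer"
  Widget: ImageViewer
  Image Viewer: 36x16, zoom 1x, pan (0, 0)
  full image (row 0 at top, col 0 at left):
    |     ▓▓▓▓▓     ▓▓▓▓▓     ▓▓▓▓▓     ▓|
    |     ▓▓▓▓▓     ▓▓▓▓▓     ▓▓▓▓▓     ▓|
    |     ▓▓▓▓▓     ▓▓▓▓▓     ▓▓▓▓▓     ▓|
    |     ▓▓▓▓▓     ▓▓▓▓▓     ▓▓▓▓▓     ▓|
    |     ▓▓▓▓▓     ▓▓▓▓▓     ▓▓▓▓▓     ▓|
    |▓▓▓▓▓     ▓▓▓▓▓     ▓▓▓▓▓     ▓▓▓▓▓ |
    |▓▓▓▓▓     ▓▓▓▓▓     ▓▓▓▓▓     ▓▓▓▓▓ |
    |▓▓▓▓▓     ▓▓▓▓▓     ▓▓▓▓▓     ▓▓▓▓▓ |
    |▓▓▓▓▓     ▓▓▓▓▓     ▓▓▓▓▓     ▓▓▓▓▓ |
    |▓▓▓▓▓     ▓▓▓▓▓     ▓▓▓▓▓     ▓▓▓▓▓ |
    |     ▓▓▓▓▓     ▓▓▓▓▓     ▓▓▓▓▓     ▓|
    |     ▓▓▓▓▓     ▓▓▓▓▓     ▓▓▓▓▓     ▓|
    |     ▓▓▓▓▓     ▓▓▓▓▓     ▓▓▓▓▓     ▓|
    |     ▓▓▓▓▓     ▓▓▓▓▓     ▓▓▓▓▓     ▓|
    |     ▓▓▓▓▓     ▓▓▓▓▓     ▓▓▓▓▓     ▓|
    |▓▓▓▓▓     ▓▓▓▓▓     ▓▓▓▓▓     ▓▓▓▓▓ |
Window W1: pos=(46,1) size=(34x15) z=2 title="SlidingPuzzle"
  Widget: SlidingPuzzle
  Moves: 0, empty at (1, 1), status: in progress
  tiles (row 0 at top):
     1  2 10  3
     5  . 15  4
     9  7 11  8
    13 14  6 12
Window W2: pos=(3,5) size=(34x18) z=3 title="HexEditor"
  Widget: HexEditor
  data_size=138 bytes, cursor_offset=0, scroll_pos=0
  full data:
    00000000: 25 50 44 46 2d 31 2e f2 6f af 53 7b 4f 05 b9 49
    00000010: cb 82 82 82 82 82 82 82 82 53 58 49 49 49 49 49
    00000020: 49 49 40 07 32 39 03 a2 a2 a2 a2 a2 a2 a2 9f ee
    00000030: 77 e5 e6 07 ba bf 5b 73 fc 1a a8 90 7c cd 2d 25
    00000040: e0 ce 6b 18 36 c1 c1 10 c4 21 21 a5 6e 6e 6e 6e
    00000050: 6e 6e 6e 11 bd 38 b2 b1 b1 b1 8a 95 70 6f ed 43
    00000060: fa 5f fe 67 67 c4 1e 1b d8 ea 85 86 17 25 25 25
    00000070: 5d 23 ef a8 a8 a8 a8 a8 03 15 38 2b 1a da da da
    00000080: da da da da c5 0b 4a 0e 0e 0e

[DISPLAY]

 82 82 8┃         ┃│  9 │  7 │ 11 │  8 │           
 39 03 a┃         ┃├────┼────┼────┼────┤           
 bf 5b 7┃         ┃│ 13 │ 14 │  6 │ 12 │           
 c1 c1 1┃         ┃└────┴────┴────┴────┘           
 38 b2 b┃         ┃Moves: 0                        
 c4 1e 1┃         ┃                                
 a8 a8 a┃━━━━━━━━━┗━━━━━━━━━━━━━━━━━━━━━━━━━━━━━━━━
 0b 4a 0┃                ┃                         
        ┃────────────────┨                         
        ┃▓▓▓▓▓     ▓▓▓▓▓ ┃                         
        ┃▓▓▓▓▓     ▓▓▓▓▓ ┃                         
        ┃▓▓▓▓▓     ▓▓▓▓▓ ┃                         
        ┃▓▓▓▓▓     ▓▓▓▓▓ ┃                         
━━━━━━━━┛▓▓▓▓▓     ▓▓▓▓▓ ┃                         
    ▓▓▓▓▓     ▓▓▓▓▓     ▓┃                         
    ▓▓▓▓▓     ▓▓▓▓▓     ▓┃                         
    ▓▓▓▓▓     ▓▓▓▓▓     ▓┃                         
    ▓▓▓▓▓     ▓▓▓▓▓     ▓┃                         
    ▓▓▓▓▓     ▓▓▓▓▓     ▓┃                         
━━━━━━━━━━━━━━━━━━━━━━━━━┛                         
                                                   
                                                   


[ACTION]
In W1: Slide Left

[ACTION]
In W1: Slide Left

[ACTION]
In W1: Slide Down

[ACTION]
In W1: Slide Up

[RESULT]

 82 82 8┃         ┃│  9 │  7 │ 11 │  8 │           
 39 03 a┃         ┃├────┼────┼────┼────┤           
 bf 5b 7┃         ┃│ 13 │ 14 │  6 │ 12 │           
 c1 c1 1┃         ┃└────┴────┴────┴────┘           
 38 b2 b┃         ┃Moves: 4                        
 c4 1e 1┃         ┃                                
 a8 a8 a┃━━━━━━━━━┗━━━━━━━━━━━━━━━━━━━━━━━━━━━━━━━━
 0b 4a 0┃                ┃                         
        ┃────────────────┨                         
        ┃▓▓▓▓▓     ▓▓▓▓▓ ┃                         
        ┃▓▓▓▓▓     ▓▓▓▓▓ ┃                         
        ┃▓▓▓▓▓     ▓▓▓▓▓ ┃                         
        ┃▓▓▓▓▓     ▓▓▓▓▓ ┃                         
━━━━━━━━┛▓▓▓▓▓     ▓▓▓▓▓ ┃                         
    ▓▓▓▓▓     ▓▓▓▓▓     ▓┃                         
    ▓▓▓▓▓     ▓▓▓▓▓     ▓┃                         
    ▓▓▓▓▓     ▓▓▓▓▓     ▓┃                         
    ▓▓▓▓▓     ▓▓▓▓▓     ▓┃                         
    ▓▓▓▓▓     ▓▓▓▓▓     ▓┃                         
━━━━━━━━━━━━━━━━━━━━━━━━━┛                         
                                                   
                                                   


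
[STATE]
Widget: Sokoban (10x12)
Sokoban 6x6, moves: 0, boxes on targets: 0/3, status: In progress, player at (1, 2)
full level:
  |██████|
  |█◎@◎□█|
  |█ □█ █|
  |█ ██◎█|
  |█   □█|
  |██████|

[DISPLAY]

██████    
█◎@◎□█    
█ □█ █    
█ ██◎█    
█   □█    
██████    
Moves: 0  
          
          
          
          
          


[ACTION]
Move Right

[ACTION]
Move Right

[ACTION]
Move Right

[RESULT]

██████    
█◎ +□█    
█ □█ █    
█ ██◎█    
█   □█    
██████    
Moves: 1  
          
          
          
          
          


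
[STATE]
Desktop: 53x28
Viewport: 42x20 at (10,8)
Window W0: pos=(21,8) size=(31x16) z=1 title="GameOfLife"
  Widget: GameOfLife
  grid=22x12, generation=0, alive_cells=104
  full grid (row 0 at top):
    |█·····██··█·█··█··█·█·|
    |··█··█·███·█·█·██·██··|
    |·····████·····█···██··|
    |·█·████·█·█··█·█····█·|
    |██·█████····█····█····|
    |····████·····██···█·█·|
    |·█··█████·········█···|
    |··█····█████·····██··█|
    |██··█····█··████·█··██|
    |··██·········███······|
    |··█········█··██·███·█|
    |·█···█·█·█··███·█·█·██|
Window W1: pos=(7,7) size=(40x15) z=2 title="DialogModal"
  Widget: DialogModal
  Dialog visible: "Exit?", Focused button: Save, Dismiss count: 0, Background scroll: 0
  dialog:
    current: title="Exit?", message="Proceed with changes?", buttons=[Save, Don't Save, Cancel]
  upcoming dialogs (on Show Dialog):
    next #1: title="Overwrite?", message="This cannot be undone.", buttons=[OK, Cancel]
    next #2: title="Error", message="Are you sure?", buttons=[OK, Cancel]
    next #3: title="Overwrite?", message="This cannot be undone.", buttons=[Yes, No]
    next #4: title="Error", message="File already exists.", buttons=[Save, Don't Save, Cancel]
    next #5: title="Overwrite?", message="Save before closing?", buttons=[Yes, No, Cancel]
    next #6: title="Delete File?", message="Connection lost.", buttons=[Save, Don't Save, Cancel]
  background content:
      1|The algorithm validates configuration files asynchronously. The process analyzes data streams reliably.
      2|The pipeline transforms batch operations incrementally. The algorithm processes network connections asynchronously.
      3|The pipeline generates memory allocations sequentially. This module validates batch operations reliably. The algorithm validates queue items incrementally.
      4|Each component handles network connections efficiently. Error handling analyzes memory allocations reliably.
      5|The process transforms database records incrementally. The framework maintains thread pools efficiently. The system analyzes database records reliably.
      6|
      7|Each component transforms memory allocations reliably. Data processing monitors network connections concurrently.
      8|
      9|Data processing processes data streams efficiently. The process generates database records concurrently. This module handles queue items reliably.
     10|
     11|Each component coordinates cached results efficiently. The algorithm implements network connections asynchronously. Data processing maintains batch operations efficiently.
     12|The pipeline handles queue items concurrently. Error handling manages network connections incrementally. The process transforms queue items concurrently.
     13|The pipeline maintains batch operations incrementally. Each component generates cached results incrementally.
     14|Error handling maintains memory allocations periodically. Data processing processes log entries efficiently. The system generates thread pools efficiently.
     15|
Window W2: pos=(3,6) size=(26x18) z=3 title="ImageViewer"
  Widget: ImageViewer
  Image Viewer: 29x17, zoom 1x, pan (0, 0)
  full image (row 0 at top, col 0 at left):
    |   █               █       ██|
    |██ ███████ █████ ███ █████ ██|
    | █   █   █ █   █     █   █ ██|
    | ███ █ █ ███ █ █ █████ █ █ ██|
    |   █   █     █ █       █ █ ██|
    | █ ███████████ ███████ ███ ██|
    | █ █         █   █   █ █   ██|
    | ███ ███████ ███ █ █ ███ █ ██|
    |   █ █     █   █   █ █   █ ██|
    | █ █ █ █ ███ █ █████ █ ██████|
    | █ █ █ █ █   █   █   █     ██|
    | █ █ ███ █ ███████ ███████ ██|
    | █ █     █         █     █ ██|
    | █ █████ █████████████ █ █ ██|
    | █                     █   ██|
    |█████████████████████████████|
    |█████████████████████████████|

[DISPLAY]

──────────────────┨                 ┃━━━━┓
             █    ┃─────────────────┨    ┃
████ █████ ███ ███┃es configuration ┃────┨
   █ █   █     █  ┃ms batch operatio┃    ┃
 █ ███ █ █ █████ █┃s memory allocati┃    ┃
 █     █ █       █┃─────────────┐ect┃    ┃
████████ ███████ █┃             │ord┃    ┃
       █   █   █ █┃changes?     │   ┃    ┃
██████ ███ █ █ ███┃ve   Cancel  │loc┃    ┃
     █   █   █ █  ┃─────────────┘   ┃    ┃
 █ ███ █ █████ █ █┃sses data streams┃    ┃
 █ █   █   █   █  ┃                 ┃    ┃
██ █ ███████ █████┃nates cached resu┃    ┃
   █         █    ┃━━━━━━━━━━━━━━━━━┛    ┃
██ █████████████ █┃····█··██·███·█       ┃
━━━━━━━━━━━━━━━━━━┛━━━━━━━━━━━━━━━━━━━━━━┛
                                          
                                          
                                          
                                          


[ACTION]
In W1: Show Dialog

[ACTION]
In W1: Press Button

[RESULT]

──────────────────┨                 ┃━━━━┓
             █    ┃─────────────────┨    ┃
████ █████ ███ ███┃es configuration ┃────┨
   █ █   █     █  ┃ms batch operatio┃    ┃
 █ ███ █ █ █████ █┃s memory allocati┃    ┃
 █     █ █       █┃s network connect┃    ┃
████████ ███████ █┃s database record┃    ┃
       █   █   █ █┃                 ┃    ┃
██████ ███ █ █ ███┃orms memory alloc┃    ┃
     █   █   █ █  ┃                 ┃    ┃
 █ ███ █ █████ █ █┃sses data streams┃    ┃
 █ █   █   █   █  ┃                 ┃    ┃
██ █ ███████ █████┃nates cached resu┃    ┃
   █         █    ┃━━━━━━━━━━━━━━━━━┛    ┃
██ █████████████ █┃····█··██·███·█       ┃
━━━━━━━━━━━━━━━━━━┛━━━━━━━━━━━━━━━━━━━━━━┛
                                          
                                          
                                          
                                          


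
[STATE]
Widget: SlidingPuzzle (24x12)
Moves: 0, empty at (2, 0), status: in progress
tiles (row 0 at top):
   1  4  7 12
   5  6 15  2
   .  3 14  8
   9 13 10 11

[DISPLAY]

┌────┬────┬────┬────┐   
│  1 │  4 │  7 │ 12 │   
├────┼────┼────┼────┤   
│  5 │  6 │ 15 │  2 │   
├────┼────┼────┼────┤   
│    │  3 │ 14 │  8 │   
├────┼────┼────┼────┤   
│  9 │ 13 │ 10 │ 11 │   
└────┴────┴────┴────┘   
Moves: 0                
                        
                        


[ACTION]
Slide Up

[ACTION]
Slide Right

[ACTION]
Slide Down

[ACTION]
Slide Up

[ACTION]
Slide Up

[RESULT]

┌────┬────┬────┬────┐   
│  1 │  4 │  7 │ 12 │   
├────┼────┼────┼────┤   
│  5 │  6 │ 15 │  2 │   
├────┼────┼────┼────┤   
│  9 │  3 │ 14 │  8 │   
├────┼────┼────┼────┤   
│    │ 13 │ 10 │ 11 │   
└────┴────┴────┴────┘   
Moves: 3                
                        
                        


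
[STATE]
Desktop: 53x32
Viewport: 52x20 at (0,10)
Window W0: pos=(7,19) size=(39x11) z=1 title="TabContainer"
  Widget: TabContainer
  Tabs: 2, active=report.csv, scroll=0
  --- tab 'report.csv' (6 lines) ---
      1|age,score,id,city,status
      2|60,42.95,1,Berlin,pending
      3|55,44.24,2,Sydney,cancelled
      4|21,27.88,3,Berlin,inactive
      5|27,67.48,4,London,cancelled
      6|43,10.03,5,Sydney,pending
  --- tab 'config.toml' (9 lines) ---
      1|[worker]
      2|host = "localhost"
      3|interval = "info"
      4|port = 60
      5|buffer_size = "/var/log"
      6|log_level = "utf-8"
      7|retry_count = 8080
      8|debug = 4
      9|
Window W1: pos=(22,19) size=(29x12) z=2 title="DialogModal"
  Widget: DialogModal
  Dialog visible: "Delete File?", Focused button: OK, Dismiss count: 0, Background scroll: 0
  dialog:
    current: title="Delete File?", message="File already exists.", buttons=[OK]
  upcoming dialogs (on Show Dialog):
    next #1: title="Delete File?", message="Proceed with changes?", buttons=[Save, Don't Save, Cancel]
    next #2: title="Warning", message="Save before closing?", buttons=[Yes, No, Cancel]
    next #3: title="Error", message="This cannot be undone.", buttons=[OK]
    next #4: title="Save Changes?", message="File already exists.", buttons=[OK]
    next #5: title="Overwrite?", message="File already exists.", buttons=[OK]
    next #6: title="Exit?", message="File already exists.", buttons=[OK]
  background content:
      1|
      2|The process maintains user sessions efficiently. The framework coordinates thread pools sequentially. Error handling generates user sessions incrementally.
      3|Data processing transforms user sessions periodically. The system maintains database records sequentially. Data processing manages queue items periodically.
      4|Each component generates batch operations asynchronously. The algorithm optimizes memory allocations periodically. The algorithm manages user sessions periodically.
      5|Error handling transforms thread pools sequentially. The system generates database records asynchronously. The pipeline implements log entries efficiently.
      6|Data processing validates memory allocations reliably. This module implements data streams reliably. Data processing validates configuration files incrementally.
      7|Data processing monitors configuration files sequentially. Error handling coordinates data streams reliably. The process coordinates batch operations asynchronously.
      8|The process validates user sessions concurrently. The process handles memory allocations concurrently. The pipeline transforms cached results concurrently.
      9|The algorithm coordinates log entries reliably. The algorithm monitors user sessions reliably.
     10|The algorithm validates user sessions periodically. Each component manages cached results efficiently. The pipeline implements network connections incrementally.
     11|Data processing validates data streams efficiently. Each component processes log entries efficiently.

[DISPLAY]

                                                    
                                                    
                                                    
                                                    
                                                    
                                                    
                                                    
                                                    
                                                    
       ┏━━━━━━━━━━━━━━┏━━━━━━━━━━━━━━━━━━━━━━━━━━━┓ 
       ┃ TabContainer ┃ DialogModal               ┃ 
       ┠──────────────┠───────────────────────────┨ 
       ┃[report.csv]│ ┃                           ┃ 
       ┃──────────────┃Th┌─────────────────────┐r ┃ 
       ┃age,score,id,c┃Da│     Delete File?    │s ┃ 
       ┃60,42.95,1,Ber┃Ea│ File already exists.│ba┃ 
       ┃55,44.24,2,Syd┃Er│         [OK]        │ t┃ 
       ┃21,27.88,3,Ber┃Da└─────────────────────┘ m┃ 
       ┃27,67.48,4,Lon┃Data processing monitors co┃ 
       ┗━━━━━━━━━━━━━━┃The process validates user ┃ 


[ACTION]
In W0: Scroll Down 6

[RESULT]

                                                    
                                                    
                                                    
                                                    
                                                    
                                                    
                                                    
                                                    
                                                    
       ┏━━━━━━━━━━━━━━┏━━━━━━━━━━━━━━━━━━━━━━━━━━━┓ 
       ┃ TabContainer ┃ DialogModal               ┃ 
       ┠──────────────┠───────────────────────────┨ 
       ┃[report.csv]│ ┃                           ┃ 
       ┃──────────────┃Th┌─────────────────────┐r ┃ 
       ┃43,10.03,5,Syd┃Da│     Delete File?    │s ┃ 
       ┃              ┃Ea│ File already exists.│ba┃ 
       ┃              ┃Er│         [OK]        │ t┃ 
       ┃              ┃Da└─────────────────────┘ m┃ 
       ┃              ┃Data processing monitors co┃ 
       ┗━━━━━━━━━━━━━━┃The process validates user ┃ 


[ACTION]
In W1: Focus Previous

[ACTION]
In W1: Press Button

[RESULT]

                                                    
                                                    
                                                    
                                                    
                                                    
                                                    
                                                    
                                                    
                                                    
       ┏━━━━━━━━━━━━━━┏━━━━━━━━━━━━━━━━━━━━━━━━━━━┓ 
       ┃ TabContainer ┃ DialogModal               ┃ 
       ┠──────────────┠───────────────────────────┨ 
       ┃[report.csv]│ ┃                           ┃ 
       ┃──────────────┃The process maintains user ┃ 
       ┃43,10.03,5,Syd┃Data processing transforms ┃ 
       ┃              ┃Each component generates ba┃ 
       ┃              ┃Error handling transforms t┃ 
       ┃              ┃Data processing validates m┃ 
       ┃              ┃Data processing monitors co┃ 
       ┗━━━━━━━━━━━━━━┃The process validates user ┃ 


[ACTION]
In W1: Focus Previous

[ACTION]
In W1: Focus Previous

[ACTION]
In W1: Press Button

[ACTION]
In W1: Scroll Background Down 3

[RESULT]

                                                    
                                                    
                                                    
                                                    
                                                    
                                                    
                                                    
                                                    
                                                    
       ┏━━━━━━━━━━━━━━┏━━━━━━━━━━━━━━━━━━━━━━━━━━━┓ 
       ┃ TabContainer ┃ DialogModal               ┃ 
       ┠──────────────┠───────────────────────────┨ 
       ┃[report.csv]│ ┃Each component generates ba┃ 
       ┃──────────────┃Error handling transforms t┃ 
       ┃43,10.03,5,Syd┃Data processing validates m┃ 
       ┃              ┃Data processing monitors co┃ 
       ┃              ┃The process validates user ┃ 
       ┃              ┃The algorithm coordinates l┃ 
       ┃              ┃The algorithm validates use┃ 
       ┗━━━━━━━━━━━━━━┃Data processing validates d┃ 


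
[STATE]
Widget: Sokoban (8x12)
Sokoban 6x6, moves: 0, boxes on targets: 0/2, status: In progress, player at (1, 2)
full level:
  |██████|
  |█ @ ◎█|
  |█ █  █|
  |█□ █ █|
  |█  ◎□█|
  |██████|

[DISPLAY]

██████  
█ @ ◎█  
█ █  █  
█□ █ █  
█  ◎□█  
██████  
Moves: 0
        
        
        
        
        


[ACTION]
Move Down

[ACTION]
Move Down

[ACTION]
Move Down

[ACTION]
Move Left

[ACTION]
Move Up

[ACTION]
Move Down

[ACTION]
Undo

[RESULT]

██████  
█@  ◎█  
█ █  █  
█□ █ █  
█  ◎□█  
██████  
Moves: 1
        
        
        
        
        


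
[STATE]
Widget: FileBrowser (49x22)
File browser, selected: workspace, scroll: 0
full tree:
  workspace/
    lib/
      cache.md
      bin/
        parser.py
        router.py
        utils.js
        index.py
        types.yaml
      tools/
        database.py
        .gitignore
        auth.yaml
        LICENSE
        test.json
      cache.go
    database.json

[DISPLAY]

> [-] workspace/                                 
    [+] lib/                                     
    database.json                                
                                                 
                                                 
                                                 
                                                 
                                                 
                                                 
                                                 
                                                 
                                                 
                                                 
                                                 
                                                 
                                                 
                                                 
                                                 
                                                 
                                                 
                                                 
                                                 


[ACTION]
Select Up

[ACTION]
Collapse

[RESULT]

> [+] workspace/                                 
                                                 
                                                 
                                                 
                                                 
                                                 
                                                 
                                                 
                                                 
                                                 
                                                 
                                                 
                                                 
                                                 
                                                 
                                                 
                                                 
                                                 
                                                 
                                                 
                                                 
                                                 


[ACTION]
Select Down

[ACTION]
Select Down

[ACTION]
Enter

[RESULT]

> [-] workspace/                                 
    [+] lib/                                     
    database.json                                
                                                 
                                                 
                                                 
                                                 
                                                 
                                                 
                                                 
                                                 
                                                 
                                                 
                                                 
                                                 
                                                 
                                                 
                                                 
                                                 
                                                 
                                                 
                                                 
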